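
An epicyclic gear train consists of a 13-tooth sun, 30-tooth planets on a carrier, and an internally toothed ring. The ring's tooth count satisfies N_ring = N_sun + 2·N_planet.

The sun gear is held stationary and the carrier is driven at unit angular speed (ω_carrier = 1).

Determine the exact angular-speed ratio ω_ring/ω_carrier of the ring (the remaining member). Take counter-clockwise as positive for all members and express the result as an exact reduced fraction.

N_ring = 13 + 2·30 = 73
13(ω_s−ω_c) = −73(ω_r−ω_c),  ω_s=0, ω_c=1
ω_r = 1 − (13/73)(0−1) = 86/73
ω_r/ω_c = 86/73

86/73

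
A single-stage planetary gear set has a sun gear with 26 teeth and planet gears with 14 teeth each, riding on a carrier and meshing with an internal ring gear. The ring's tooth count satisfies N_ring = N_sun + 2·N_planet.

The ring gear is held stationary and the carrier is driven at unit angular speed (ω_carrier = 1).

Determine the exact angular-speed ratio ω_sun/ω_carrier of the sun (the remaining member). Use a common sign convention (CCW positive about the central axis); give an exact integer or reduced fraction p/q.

N_ring = 26 + 2·14 = 54
26(ω_s−ω_c) = −54(ω_r−ω_c),  ω_r=0, ω_c=1
ω_s = 1 − (54/26)(0−1) = 40/13
ω_s/ω_c = 40/13

40/13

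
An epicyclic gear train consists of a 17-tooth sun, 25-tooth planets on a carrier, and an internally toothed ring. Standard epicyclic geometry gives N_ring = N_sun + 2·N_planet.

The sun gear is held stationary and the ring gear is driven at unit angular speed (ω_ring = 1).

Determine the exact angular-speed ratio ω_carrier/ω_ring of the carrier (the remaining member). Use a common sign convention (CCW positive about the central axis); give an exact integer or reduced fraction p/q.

N_ring = 17 + 2·25 = 67
17(ω_s−ω_c) = −67(ω_r−ω_c),  ω_s=0, ω_r=1
17(0−ω_c) = −67(1−ω_c)  ⇒  84ω_c = 67  ⇒  ω_c = 67/84
ω_c/ω_r = 67/84

67/84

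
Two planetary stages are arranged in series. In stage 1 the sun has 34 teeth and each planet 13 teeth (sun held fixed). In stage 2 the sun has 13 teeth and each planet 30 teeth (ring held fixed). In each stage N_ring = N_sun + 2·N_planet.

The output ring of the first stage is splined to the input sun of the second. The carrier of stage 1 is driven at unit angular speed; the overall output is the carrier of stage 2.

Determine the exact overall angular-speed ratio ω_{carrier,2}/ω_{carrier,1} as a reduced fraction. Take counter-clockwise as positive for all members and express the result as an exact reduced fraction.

Stage 1: N_ring = 34 + 2·13 = 60
Stage 1: 34(ω_s−ω_c) = −60(ω_r−ω_c),  ω_s=0, ω_c=1
Stage 1: ω_r = 1 − (34/60)(0−1) = 47/30
  ⇒ ω_r¹/ω_c¹ = 47/30
Stage 2: N_ring = 13 + 2·30 = 73
Stage 2: 13(ω_s−ω_c) = −73(ω_r−ω_c),  ω_r=0, ω_s=1
Stage 2: 13(1−ω_c) = −73(0−ω_c)  ⇒  86ω_c = 13  ⇒  ω_c = 13/86
  ⇒ ω_c²/ω_s² = 13/86
Coupling ω_s² = ω_r¹ ⇒ overall = 47/30 × 13/86 = 611/2580

611/2580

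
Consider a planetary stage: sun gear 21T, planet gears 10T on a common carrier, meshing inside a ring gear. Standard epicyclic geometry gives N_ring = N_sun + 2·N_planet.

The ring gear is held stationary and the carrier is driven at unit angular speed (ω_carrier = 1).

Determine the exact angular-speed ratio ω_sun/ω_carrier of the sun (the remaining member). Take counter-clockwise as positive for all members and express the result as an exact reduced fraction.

62/21

N_ring = 21 + 2·10 = 41
21(ω_s−ω_c) = −41(ω_r−ω_c),  ω_r=0, ω_c=1
ω_s = 1 − (41/21)(0−1) = 62/21
ω_s/ω_c = 62/21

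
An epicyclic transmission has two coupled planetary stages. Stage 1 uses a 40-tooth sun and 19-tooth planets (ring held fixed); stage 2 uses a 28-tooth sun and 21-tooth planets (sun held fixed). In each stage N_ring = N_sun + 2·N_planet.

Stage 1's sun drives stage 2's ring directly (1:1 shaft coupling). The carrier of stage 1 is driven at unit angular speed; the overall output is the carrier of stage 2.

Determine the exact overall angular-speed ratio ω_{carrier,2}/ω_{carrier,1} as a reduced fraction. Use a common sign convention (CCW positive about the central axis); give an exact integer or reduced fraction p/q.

Stage 1: N_ring = 40 + 2·19 = 78
Stage 1: 40(ω_s−ω_c) = −78(ω_r−ω_c),  ω_r=0, ω_c=1
Stage 1: ω_s = 1 − (78/40)(0−1) = 59/20
  ⇒ ω_s¹/ω_c¹ = 59/20
Stage 2: N_ring = 28 + 2·21 = 70
Stage 2: 28(ω_s−ω_c) = −70(ω_r−ω_c),  ω_s=0, ω_r=1
Stage 2: 28(0−ω_c) = −70(1−ω_c)  ⇒  98ω_c = 70  ⇒  ω_c = 5/7
  ⇒ ω_c²/ω_r² = 5/7
Coupling ω_r² = ω_s¹ ⇒ overall = 59/20 × 5/7 = 59/28

59/28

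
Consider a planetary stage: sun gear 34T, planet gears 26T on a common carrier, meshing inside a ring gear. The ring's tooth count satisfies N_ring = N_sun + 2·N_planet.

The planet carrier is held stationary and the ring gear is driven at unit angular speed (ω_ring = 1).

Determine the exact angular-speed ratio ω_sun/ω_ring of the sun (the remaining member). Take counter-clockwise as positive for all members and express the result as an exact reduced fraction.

-43/17

N_ring = 34 + 2·26 = 86
34(ω_s−ω_c) = −86(ω_r−ω_c),  ω_c=0, ω_r=1
ω_s = 0 − (86/34)(1−0) = -43/17
ω_s/ω_r = -43/17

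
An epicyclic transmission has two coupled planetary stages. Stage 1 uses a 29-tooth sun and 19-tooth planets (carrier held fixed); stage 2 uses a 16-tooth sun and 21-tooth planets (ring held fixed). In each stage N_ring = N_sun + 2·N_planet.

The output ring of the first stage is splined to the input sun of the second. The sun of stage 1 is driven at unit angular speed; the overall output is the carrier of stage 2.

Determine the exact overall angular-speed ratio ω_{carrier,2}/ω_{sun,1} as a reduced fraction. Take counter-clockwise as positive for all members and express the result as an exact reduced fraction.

-232/2479

Stage 1: N_ring = 29 + 2·19 = 67
Stage 1: 29(ω_s−ω_c) = −67(ω_r−ω_c),  ω_c=0, ω_s=1
Stage 1: ω_r = 0 − (29/67)(1−0) = -29/67
  ⇒ ω_r¹/ω_s¹ = -29/67
Stage 2: N_ring = 16 + 2·21 = 58
Stage 2: 16(ω_s−ω_c) = −58(ω_r−ω_c),  ω_r=0, ω_s=1
Stage 2: 16(1−ω_c) = −58(0−ω_c)  ⇒  74ω_c = 16  ⇒  ω_c = 8/37
  ⇒ ω_c²/ω_s² = 8/37
Coupling ω_s² = ω_r¹ ⇒ overall = -29/67 × 8/37 = -232/2479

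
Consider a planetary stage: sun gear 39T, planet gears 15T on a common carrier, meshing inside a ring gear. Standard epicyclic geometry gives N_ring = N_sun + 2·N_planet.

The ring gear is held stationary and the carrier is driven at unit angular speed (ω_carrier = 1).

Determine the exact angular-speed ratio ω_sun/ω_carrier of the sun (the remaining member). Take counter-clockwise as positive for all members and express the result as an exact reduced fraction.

36/13

N_ring = 39 + 2·15 = 69
39(ω_s−ω_c) = −69(ω_r−ω_c),  ω_r=0, ω_c=1
ω_s = 1 − (69/39)(0−1) = 36/13
ω_s/ω_c = 36/13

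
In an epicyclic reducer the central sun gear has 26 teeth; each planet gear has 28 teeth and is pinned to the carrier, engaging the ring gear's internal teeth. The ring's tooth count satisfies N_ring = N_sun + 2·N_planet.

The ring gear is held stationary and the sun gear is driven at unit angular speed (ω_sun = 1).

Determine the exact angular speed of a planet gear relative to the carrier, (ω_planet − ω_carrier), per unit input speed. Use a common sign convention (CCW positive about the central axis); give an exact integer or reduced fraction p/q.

N_ring = 26 + 2·28 = 82
26(ω_s−ω_c) = −82(ω_r−ω_c),  ω_r=0, ω_s=1
26(1−ω_c) = −82(0−ω_c)  ⇒  108ω_c = 26  ⇒  ω_c = 13/54
sun–planet: 26·(1−13/54) = −28·(ω_p−ω_c)  ⇒  ω_p−ω_c = −(26/28)·(41/54) = -533/756

-533/756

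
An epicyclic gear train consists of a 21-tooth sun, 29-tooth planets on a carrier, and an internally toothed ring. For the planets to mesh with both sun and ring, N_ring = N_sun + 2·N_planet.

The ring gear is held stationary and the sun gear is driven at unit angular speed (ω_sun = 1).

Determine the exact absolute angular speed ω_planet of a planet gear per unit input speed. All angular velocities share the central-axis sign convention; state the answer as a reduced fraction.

N_ring = 21 + 2·29 = 79
21(ω_s−ω_c) = −79(ω_r−ω_c),  ω_r=0, ω_s=1
21(1−ω_c) = −79(0−ω_c)  ⇒  100ω_c = 21  ⇒  ω_c = 21/100
sun–planet: 21·(1−21/100) = −29·(ω_p−ω_c)  ⇒  ω_p−ω_c = −(21/29)·(79/100) = -1659/2900
ω_p = 21/100 − 1659/2900 = -21/58

-21/58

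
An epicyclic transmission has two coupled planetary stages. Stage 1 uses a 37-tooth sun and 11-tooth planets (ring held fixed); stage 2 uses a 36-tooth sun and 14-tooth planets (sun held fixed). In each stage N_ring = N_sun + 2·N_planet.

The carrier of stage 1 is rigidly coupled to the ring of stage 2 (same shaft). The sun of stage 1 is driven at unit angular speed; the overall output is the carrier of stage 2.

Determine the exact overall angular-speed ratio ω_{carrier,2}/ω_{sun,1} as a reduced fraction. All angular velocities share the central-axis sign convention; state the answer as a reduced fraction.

Stage 1: N_ring = 37 + 2·11 = 59
Stage 1: 37(ω_s−ω_c) = −59(ω_r−ω_c),  ω_r=0, ω_s=1
Stage 1: 37(1−ω_c) = −59(0−ω_c)  ⇒  96ω_c = 37  ⇒  ω_c = 37/96
  ⇒ ω_c¹/ω_s¹ = 37/96
Stage 2: N_ring = 36 + 2·14 = 64
Stage 2: 36(ω_s−ω_c) = −64(ω_r−ω_c),  ω_s=0, ω_r=1
Stage 2: 36(0−ω_c) = −64(1−ω_c)  ⇒  100ω_c = 64  ⇒  ω_c = 16/25
  ⇒ ω_c²/ω_r² = 16/25
Coupling ω_r² = ω_c¹ ⇒ overall = 37/96 × 16/25 = 37/150

37/150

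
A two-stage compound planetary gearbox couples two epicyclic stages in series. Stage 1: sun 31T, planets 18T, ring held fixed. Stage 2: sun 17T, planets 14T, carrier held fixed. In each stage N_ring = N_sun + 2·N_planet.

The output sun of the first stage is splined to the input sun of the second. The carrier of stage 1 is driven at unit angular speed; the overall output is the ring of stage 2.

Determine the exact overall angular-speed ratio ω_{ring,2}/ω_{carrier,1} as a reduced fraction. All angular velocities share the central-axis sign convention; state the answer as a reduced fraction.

Stage 1: N_ring = 31 + 2·18 = 67
Stage 1: 31(ω_s−ω_c) = −67(ω_r−ω_c),  ω_r=0, ω_c=1
Stage 1: ω_s = 1 − (67/31)(0−1) = 98/31
  ⇒ ω_s¹/ω_c¹ = 98/31
Stage 2: N_ring = 17 + 2·14 = 45
Stage 2: 17(ω_s−ω_c) = −45(ω_r−ω_c),  ω_c=0, ω_s=1
Stage 2: ω_r = 0 − (17/45)(1−0) = -17/45
  ⇒ ω_r²/ω_s² = -17/45
Coupling ω_s² = ω_s¹ ⇒ overall = 98/31 × -17/45 = -1666/1395

-1666/1395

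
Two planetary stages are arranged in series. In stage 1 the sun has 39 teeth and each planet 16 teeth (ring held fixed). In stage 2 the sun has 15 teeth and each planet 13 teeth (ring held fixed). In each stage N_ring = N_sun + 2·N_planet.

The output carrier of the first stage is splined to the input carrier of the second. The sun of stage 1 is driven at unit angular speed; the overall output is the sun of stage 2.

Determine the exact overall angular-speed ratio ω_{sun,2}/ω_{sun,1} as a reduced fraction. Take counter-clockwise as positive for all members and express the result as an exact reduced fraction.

364/275

Stage 1: N_ring = 39 + 2·16 = 71
Stage 1: 39(ω_s−ω_c) = −71(ω_r−ω_c),  ω_r=0, ω_s=1
Stage 1: 39(1−ω_c) = −71(0−ω_c)  ⇒  110ω_c = 39  ⇒  ω_c = 39/110
  ⇒ ω_c¹/ω_s¹ = 39/110
Stage 2: N_ring = 15 + 2·13 = 41
Stage 2: 15(ω_s−ω_c) = −41(ω_r−ω_c),  ω_r=0, ω_c=1
Stage 2: ω_s = 1 − (41/15)(0−1) = 56/15
  ⇒ ω_s²/ω_c² = 56/15
Coupling ω_c² = ω_c¹ ⇒ overall = 39/110 × 56/15 = 364/275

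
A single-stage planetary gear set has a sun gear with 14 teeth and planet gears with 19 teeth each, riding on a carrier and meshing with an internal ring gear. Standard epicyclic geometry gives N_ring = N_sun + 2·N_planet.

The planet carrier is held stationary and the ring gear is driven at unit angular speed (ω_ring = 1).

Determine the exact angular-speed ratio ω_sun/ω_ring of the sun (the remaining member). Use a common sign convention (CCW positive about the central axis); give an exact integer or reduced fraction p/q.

-26/7

N_ring = 14 + 2·19 = 52
14(ω_s−ω_c) = −52(ω_r−ω_c),  ω_c=0, ω_r=1
ω_s = 0 − (52/14)(1−0) = -26/7
ω_s/ω_r = -26/7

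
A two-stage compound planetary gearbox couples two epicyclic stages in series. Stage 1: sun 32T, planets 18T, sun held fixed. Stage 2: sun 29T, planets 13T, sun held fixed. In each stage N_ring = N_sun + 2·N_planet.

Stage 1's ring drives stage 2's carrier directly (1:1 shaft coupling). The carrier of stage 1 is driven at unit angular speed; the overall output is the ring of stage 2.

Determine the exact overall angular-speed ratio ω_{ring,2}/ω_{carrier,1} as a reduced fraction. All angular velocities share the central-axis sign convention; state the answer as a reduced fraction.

420/187

Stage 1: N_ring = 32 + 2·18 = 68
Stage 1: 32(ω_s−ω_c) = −68(ω_r−ω_c),  ω_s=0, ω_c=1
Stage 1: ω_r = 1 − (32/68)(0−1) = 25/17
  ⇒ ω_r¹/ω_c¹ = 25/17
Stage 2: N_ring = 29 + 2·13 = 55
Stage 2: 29(ω_s−ω_c) = −55(ω_r−ω_c),  ω_s=0, ω_c=1
Stage 2: ω_r = 1 − (29/55)(0−1) = 84/55
  ⇒ ω_r²/ω_c² = 84/55
Coupling ω_c² = ω_r¹ ⇒ overall = 25/17 × 84/55 = 420/187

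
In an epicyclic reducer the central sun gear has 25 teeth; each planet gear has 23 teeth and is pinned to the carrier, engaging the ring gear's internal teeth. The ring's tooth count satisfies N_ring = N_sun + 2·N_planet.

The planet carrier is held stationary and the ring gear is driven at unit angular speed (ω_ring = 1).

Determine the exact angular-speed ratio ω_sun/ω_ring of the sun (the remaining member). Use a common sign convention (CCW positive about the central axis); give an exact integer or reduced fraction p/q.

N_ring = 25 + 2·23 = 71
25(ω_s−ω_c) = −71(ω_r−ω_c),  ω_c=0, ω_r=1
ω_s = 0 − (71/25)(1−0) = -71/25
ω_s/ω_r = -71/25

-71/25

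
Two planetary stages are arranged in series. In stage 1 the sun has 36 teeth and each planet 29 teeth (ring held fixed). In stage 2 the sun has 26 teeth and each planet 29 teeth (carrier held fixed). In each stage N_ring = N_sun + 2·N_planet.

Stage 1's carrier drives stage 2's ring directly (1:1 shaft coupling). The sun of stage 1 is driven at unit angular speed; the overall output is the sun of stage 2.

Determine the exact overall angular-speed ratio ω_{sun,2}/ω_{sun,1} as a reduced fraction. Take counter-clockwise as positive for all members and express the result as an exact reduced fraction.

Stage 1: N_ring = 36 + 2·29 = 94
Stage 1: 36(ω_s−ω_c) = −94(ω_r−ω_c),  ω_r=0, ω_s=1
Stage 1: 36(1−ω_c) = −94(0−ω_c)  ⇒  130ω_c = 36  ⇒  ω_c = 18/65
  ⇒ ω_c¹/ω_s¹ = 18/65
Stage 2: N_ring = 26 + 2·29 = 84
Stage 2: 26(ω_s−ω_c) = −84(ω_r−ω_c),  ω_c=0, ω_r=1
Stage 2: ω_s = 0 − (84/26)(1−0) = -42/13
  ⇒ ω_s²/ω_r² = -42/13
Coupling ω_r² = ω_c¹ ⇒ overall = 18/65 × -42/13 = -756/845

-756/845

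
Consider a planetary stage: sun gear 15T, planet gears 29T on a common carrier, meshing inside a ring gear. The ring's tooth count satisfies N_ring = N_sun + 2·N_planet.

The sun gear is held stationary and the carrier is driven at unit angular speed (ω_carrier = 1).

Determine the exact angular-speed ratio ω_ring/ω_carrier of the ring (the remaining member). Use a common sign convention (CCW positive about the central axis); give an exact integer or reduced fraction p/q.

88/73

N_ring = 15 + 2·29 = 73
15(ω_s−ω_c) = −73(ω_r−ω_c),  ω_s=0, ω_c=1
ω_r = 1 − (15/73)(0−1) = 88/73
ω_r/ω_c = 88/73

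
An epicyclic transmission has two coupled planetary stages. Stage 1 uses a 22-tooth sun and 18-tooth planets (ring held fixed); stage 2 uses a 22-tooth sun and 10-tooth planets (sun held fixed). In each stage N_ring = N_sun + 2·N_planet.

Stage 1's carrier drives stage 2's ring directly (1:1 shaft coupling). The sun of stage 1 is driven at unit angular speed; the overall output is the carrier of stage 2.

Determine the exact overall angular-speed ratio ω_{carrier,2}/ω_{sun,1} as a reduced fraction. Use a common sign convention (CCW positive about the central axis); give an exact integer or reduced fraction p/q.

231/1280

Stage 1: N_ring = 22 + 2·18 = 58
Stage 1: 22(ω_s−ω_c) = −58(ω_r−ω_c),  ω_r=0, ω_s=1
Stage 1: 22(1−ω_c) = −58(0−ω_c)  ⇒  80ω_c = 22  ⇒  ω_c = 11/40
  ⇒ ω_c¹/ω_s¹ = 11/40
Stage 2: N_ring = 22 + 2·10 = 42
Stage 2: 22(ω_s−ω_c) = −42(ω_r−ω_c),  ω_s=0, ω_r=1
Stage 2: 22(0−ω_c) = −42(1−ω_c)  ⇒  64ω_c = 42  ⇒  ω_c = 21/32
  ⇒ ω_c²/ω_r² = 21/32
Coupling ω_r² = ω_c¹ ⇒ overall = 11/40 × 21/32 = 231/1280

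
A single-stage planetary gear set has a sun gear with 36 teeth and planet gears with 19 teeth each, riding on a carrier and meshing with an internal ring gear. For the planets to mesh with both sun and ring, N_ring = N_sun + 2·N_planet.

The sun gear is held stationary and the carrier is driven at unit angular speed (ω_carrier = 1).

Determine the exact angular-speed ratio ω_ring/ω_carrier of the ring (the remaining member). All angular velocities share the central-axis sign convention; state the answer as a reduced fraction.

55/37

N_ring = 36 + 2·19 = 74
36(ω_s−ω_c) = −74(ω_r−ω_c),  ω_s=0, ω_c=1
ω_r = 1 − (36/74)(0−1) = 55/37
ω_r/ω_c = 55/37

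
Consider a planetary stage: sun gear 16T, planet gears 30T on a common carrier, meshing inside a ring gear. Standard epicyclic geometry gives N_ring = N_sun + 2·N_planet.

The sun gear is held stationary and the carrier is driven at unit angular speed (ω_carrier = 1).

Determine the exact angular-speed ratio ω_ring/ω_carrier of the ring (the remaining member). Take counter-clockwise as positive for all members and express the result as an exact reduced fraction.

N_ring = 16 + 2·30 = 76
16(ω_s−ω_c) = −76(ω_r−ω_c),  ω_s=0, ω_c=1
ω_r = 1 − (16/76)(0−1) = 23/19
ω_r/ω_c = 23/19

23/19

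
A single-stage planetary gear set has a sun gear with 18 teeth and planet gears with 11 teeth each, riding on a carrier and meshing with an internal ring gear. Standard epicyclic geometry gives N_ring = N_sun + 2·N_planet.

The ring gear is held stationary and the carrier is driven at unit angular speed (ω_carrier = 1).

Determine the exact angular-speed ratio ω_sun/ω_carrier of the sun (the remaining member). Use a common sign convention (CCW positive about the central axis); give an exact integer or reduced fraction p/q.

N_ring = 18 + 2·11 = 40
18(ω_s−ω_c) = −40(ω_r−ω_c),  ω_r=0, ω_c=1
ω_s = 1 − (40/18)(0−1) = 29/9
ω_s/ω_c = 29/9

29/9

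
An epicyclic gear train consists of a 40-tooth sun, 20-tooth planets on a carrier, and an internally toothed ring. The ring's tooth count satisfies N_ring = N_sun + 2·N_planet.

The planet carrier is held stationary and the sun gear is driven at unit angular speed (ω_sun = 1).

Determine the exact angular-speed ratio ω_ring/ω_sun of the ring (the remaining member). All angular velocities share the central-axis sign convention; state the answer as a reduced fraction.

N_ring = 40 + 2·20 = 80
40(ω_s−ω_c) = −80(ω_r−ω_c),  ω_c=0, ω_s=1
ω_r = 0 − (40/80)(1−0) = -1/2
ω_r/ω_s = -1/2

-1/2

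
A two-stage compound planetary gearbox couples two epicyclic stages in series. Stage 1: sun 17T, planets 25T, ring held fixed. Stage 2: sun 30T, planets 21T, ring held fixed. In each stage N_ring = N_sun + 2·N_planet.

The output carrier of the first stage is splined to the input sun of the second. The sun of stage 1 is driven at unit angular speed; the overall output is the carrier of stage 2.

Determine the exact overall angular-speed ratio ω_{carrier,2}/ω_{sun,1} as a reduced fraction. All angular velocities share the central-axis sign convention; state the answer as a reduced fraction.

5/84

Stage 1: N_ring = 17 + 2·25 = 67
Stage 1: 17(ω_s−ω_c) = −67(ω_r−ω_c),  ω_r=0, ω_s=1
Stage 1: 17(1−ω_c) = −67(0−ω_c)  ⇒  84ω_c = 17  ⇒  ω_c = 17/84
  ⇒ ω_c¹/ω_s¹ = 17/84
Stage 2: N_ring = 30 + 2·21 = 72
Stage 2: 30(ω_s−ω_c) = −72(ω_r−ω_c),  ω_r=0, ω_s=1
Stage 2: 30(1−ω_c) = −72(0−ω_c)  ⇒  102ω_c = 30  ⇒  ω_c = 5/17
  ⇒ ω_c²/ω_s² = 5/17
Coupling ω_s² = ω_c¹ ⇒ overall = 17/84 × 5/17 = 5/84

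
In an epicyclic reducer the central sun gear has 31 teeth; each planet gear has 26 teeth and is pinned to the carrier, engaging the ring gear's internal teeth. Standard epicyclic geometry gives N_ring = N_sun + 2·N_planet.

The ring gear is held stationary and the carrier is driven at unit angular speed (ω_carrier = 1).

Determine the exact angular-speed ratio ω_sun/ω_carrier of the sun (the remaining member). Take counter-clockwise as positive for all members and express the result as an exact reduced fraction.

N_ring = 31 + 2·26 = 83
31(ω_s−ω_c) = −83(ω_r−ω_c),  ω_r=0, ω_c=1
ω_s = 1 − (83/31)(0−1) = 114/31
ω_s/ω_c = 114/31

114/31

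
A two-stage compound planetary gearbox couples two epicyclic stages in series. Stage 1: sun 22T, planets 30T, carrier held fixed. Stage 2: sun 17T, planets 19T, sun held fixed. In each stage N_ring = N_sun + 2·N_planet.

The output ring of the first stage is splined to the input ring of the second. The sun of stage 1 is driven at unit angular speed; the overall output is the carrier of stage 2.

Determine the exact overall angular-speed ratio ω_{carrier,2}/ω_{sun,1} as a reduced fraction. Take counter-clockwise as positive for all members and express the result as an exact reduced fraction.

Stage 1: N_ring = 22 + 2·30 = 82
Stage 1: 22(ω_s−ω_c) = −82(ω_r−ω_c),  ω_c=0, ω_s=1
Stage 1: ω_r = 0 − (22/82)(1−0) = -11/41
  ⇒ ω_r¹/ω_s¹ = -11/41
Stage 2: N_ring = 17 + 2·19 = 55
Stage 2: 17(ω_s−ω_c) = −55(ω_r−ω_c),  ω_s=0, ω_r=1
Stage 2: 17(0−ω_c) = −55(1−ω_c)  ⇒  72ω_c = 55  ⇒  ω_c = 55/72
  ⇒ ω_c²/ω_r² = 55/72
Coupling ω_r² = ω_r¹ ⇒ overall = -11/41 × 55/72 = -605/2952

-605/2952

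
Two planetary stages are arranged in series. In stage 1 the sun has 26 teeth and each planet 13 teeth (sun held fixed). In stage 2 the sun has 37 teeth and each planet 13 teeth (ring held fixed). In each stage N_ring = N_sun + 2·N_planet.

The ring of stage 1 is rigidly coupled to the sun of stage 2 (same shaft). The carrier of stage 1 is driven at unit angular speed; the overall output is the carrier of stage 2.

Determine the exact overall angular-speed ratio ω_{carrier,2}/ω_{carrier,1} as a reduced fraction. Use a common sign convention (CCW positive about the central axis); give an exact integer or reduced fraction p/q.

111/200

Stage 1: N_ring = 26 + 2·13 = 52
Stage 1: 26(ω_s−ω_c) = −52(ω_r−ω_c),  ω_s=0, ω_c=1
Stage 1: ω_r = 1 − (26/52)(0−1) = 3/2
  ⇒ ω_r¹/ω_c¹ = 3/2
Stage 2: N_ring = 37 + 2·13 = 63
Stage 2: 37(ω_s−ω_c) = −63(ω_r−ω_c),  ω_r=0, ω_s=1
Stage 2: 37(1−ω_c) = −63(0−ω_c)  ⇒  100ω_c = 37  ⇒  ω_c = 37/100
  ⇒ ω_c²/ω_s² = 37/100
Coupling ω_s² = ω_r¹ ⇒ overall = 3/2 × 37/100 = 111/200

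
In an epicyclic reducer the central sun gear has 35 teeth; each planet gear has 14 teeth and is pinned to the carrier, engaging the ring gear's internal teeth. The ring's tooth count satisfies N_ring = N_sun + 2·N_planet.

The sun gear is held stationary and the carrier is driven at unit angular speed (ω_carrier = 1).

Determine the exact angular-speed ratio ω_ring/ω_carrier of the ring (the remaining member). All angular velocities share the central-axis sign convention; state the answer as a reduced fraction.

14/9

N_ring = 35 + 2·14 = 63
35(ω_s−ω_c) = −63(ω_r−ω_c),  ω_s=0, ω_c=1
ω_r = 1 − (35/63)(0−1) = 14/9
ω_r/ω_c = 14/9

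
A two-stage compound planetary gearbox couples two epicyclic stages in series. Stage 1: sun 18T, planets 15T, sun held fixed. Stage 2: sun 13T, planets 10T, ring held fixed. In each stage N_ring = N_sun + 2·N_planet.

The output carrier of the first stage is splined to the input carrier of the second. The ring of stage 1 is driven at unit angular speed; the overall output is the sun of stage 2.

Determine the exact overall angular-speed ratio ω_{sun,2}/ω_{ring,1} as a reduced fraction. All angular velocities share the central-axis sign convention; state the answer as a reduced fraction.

Stage 1: N_ring = 18 + 2·15 = 48
Stage 1: 18(ω_s−ω_c) = −48(ω_r−ω_c),  ω_s=0, ω_r=1
Stage 1: 18(0−ω_c) = −48(1−ω_c)  ⇒  66ω_c = 48  ⇒  ω_c = 8/11
  ⇒ ω_c¹/ω_r¹ = 8/11
Stage 2: N_ring = 13 + 2·10 = 33
Stage 2: 13(ω_s−ω_c) = −33(ω_r−ω_c),  ω_r=0, ω_c=1
Stage 2: ω_s = 1 − (33/13)(0−1) = 46/13
  ⇒ ω_s²/ω_c² = 46/13
Coupling ω_c² = ω_c¹ ⇒ overall = 8/11 × 46/13 = 368/143

368/143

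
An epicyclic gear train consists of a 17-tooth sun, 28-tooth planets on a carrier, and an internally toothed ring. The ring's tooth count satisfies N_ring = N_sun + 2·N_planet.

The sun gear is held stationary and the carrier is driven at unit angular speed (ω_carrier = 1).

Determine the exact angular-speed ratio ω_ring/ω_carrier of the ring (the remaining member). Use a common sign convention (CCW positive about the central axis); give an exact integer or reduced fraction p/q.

N_ring = 17 + 2·28 = 73
17(ω_s−ω_c) = −73(ω_r−ω_c),  ω_s=0, ω_c=1
ω_r = 1 − (17/73)(0−1) = 90/73
ω_r/ω_c = 90/73

90/73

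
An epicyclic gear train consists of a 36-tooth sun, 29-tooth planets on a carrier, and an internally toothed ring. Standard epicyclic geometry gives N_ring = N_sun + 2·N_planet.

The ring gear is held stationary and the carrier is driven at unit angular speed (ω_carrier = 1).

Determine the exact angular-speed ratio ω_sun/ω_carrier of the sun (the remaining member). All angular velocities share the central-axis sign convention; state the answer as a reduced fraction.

65/18

N_ring = 36 + 2·29 = 94
36(ω_s−ω_c) = −94(ω_r−ω_c),  ω_r=0, ω_c=1
ω_s = 1 − (94/36)(0−1) = 65/18
ω_s/ω_c = 65/18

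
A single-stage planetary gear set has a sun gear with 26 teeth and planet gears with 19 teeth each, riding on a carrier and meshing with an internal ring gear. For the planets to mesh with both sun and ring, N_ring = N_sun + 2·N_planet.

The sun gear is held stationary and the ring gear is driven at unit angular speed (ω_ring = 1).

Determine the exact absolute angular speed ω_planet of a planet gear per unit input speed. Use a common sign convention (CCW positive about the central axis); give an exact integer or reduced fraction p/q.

N_ring = 26 + 2·19 = 64
26(ω_s−ω_c) = −64(ω_r−ω_c),  ω_s=0, ω_r=1
26(0−ω_c) = −64(1−ω_c)  ⇒  90ω_c = 64  ⇒  ω_c = 32/45
sun–planet: 26·(0−32/45) = −19·(ω_p−ω_c)  ⇒  ω_p−ω_c = −(26/19)·(-32/45) = 832/855
ω_p = 32/45 + 832/855 = 32/19

32/19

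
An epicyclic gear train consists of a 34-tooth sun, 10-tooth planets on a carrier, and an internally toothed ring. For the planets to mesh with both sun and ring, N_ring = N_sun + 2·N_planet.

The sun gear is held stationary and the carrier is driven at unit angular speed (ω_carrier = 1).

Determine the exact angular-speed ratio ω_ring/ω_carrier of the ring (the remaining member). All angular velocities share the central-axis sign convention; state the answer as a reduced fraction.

44/27

N_ring = 34 + 2·10 = 54
34(ω_s−ω_c) = −54(ω_r−ω_c),  ω_s=0, ω_c=1
ω_r = 1 − (34/54)(0−1) = 44/27
ω_r/ω_c = 44/27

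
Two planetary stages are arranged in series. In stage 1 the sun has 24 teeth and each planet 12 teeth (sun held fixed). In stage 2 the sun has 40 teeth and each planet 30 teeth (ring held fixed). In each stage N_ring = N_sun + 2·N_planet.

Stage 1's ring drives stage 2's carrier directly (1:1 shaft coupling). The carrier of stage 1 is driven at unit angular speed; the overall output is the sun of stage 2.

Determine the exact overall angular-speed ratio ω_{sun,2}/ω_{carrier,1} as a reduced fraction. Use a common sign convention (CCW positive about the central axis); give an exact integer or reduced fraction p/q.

21/4

Stage 1: N_ring = 24 + 2·12 = 48
Stage 1: 24(ω_s−ω_c) = −48(ω_r−ω_c),  ω_s=0, ω_c=1
Stage 1: ω_r = 1 − (24/48)(0−1) = 3/2
  ⇒ ω_r¹/ω_c¹ = 3/2
Stage 2: N_ring = 40 + 2·30 = 100
Stage 2: 40(ω_s−ω_c) = −100(ω_r−ω_c),  ω_r=0, ω_c=1
Stage 2: ω_s = 1 − (100/40)(0−1) = 7/2
  ⇒ ω_s²/ω_c² = 7/2
Coupling ω_c² = ω_r¹ ⇒ overall = 3/2 × 7/2 = 21/4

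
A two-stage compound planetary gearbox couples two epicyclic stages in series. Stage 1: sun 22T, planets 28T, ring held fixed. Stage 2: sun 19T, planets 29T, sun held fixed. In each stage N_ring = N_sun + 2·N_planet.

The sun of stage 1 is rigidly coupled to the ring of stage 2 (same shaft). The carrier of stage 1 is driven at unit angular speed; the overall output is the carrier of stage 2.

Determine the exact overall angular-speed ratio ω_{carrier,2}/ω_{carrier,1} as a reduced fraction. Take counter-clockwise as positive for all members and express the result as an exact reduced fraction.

Stage 1: N_ring = 22 + 2·28 = 78
Stage 1: 22(ω_s−ω_c) = −78(ω_r−ω_c),  ω_r=0, ω_c=1
Stage 1: ω_s = 1 − (78/22)(0−1) = 50/11
  ⇒ ω_s¹/ω_c¹ = 50/11
Stage 2: N_ring = 19 + 2·29 = 77
Stage 2: 19(ω_s−ω_c) = −77(ω_r−ω_c),  ω_s=0, ω_r=1
Stage 2: 19(0−ω_c) = −77(1−ω_c)  ⇒  96ω_c = 77  ⇒  ω_c = 77/96
  ⇒ ω_c²/ω_r² = 77/96
Coupling ω_r² = ω_s¹ ⇒ overall = 50/11 × 77/96 = 175/48

175/48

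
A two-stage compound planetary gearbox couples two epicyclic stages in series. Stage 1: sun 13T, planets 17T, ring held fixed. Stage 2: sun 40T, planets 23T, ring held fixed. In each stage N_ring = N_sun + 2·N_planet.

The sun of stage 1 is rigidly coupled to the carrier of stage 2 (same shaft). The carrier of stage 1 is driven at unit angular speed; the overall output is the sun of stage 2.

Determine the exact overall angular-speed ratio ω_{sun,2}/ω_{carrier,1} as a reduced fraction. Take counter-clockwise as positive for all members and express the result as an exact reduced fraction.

189/13

Stage 1: N_ring = 13 + 2·17 = 47
Stage 1: 13(ω_s−ω_c) = −47(ω_r−ω_c),  ω_r=0, ω_c=1
Stage 1: ω_s = 1 − (47/13)(0−1) = 60/13
  ⇒ ω_s¹/ω_c¹ = 60/13
Stage 2: N_ring = 40 + 2·23 = 86
Stage 2: 40(ω_s−ω_c) = −86(ω_r−ω_c),  ω_r=0, ω_c=1
Stage 2: ω_s = 1 − (86/40)(0−1) = 63/20
  ⇒ ω_s²/ω_c² = 63/20
Coupling ω_c² = ω_s¹ ⇒ overall = 60/13 × 63/20 = 189/13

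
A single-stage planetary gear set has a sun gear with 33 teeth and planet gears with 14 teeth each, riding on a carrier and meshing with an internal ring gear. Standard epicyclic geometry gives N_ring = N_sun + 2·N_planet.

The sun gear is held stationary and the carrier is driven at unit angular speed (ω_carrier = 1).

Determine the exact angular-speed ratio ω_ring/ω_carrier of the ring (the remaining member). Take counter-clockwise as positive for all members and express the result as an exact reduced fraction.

94/61

N_ring = 33 + 2·14 = 61
33(ω_s−ω_c) = −61(ω_r−ω_c),  ω_s=0, ω_c=1
ω_r = 1 − (33/61)(0−1) = 94/61
ω_r/ω_c = 94/61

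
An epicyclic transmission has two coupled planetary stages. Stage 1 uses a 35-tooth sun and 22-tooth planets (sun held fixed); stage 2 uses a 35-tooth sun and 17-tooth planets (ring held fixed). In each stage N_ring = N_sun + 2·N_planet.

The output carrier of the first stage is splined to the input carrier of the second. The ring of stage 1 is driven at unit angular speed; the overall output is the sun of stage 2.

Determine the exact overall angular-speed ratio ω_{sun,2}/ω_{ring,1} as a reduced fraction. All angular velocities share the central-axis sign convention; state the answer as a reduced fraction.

Stage 1: N_ring = 35 + 2·22 = 79
Stage 1: 35(ω_s−ω_c) = −79(ω_r−ω_c),  ω_s=0, ω_r=1
Stage 1: 35(0−ω_c) = −79(1−ω_c)  ⇒  114ω_c = 79  ⇒  ω_c = 79/114
  ⇒ ω_c¹/ω_r¹ = 79/114
Stage 2: N_ring = 35 + 2·17 = 69
Stage 2: 35(ω_s−ω_c) = −69(ω_r−ω_c),  ω_r=0, ω_c=1
Stage 2: ω_s = 1 − (69/35)(0−1) = 104/35
  ⇒ ω_s²/ω_c² = 104/35
Coupling ω_c² = ω_c¹ ⇒ overall = 79/114 × 104/35 = 4108/1995

4108/1995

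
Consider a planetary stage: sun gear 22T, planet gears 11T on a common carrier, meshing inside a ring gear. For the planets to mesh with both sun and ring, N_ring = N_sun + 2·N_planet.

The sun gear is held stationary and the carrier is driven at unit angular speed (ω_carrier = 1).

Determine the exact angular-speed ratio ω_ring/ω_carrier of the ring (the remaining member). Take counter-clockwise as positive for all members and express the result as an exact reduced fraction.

N_ring = 22 + 2·11 = 44
22(ω_s−ω_c) = −44(ω_r−ω_c),  ω_s=0, ω_c=1
ω_r = 1 − (22/44)(0−1) = 3/2
ω_r/ω_c = 3/2

3/2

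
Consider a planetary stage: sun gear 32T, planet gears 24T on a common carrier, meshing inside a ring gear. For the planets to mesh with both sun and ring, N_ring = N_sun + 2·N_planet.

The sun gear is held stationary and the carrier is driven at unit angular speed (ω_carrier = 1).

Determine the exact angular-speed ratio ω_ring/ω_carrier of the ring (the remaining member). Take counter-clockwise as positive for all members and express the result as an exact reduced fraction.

N_ring = 32 + 2·24 = 80
32(ω_s−ω_c) = −80(ω_r−ω_c),  ω_s=0, ω_c=1
ω_r = 1 − (32/80)(0−1) = 7/5
ω_r/ω_c = 7/5

7/5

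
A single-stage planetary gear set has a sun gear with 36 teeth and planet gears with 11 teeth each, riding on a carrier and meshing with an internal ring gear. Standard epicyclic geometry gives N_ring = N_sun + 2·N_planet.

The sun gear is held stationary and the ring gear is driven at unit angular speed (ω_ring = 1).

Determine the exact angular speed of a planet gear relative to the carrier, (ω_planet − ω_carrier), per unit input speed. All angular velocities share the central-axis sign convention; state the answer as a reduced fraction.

N_ring = 36 + 2·11 = 58
36(ω_s−ω_c) = −58(ω_r−ω_c),  ω_s=0, ω_r=1
36(0−ω_c) = −58(1−ω_c)  ⇒  94ω_c = 58  ⇒  ω_c = 29/47
sun–planet: 36·(0−29/47) = −11·(ω_p−ω_c)  ⇒  ω_p−ω_c = −(36/11)·(-29/47) = 1044/517

1044/517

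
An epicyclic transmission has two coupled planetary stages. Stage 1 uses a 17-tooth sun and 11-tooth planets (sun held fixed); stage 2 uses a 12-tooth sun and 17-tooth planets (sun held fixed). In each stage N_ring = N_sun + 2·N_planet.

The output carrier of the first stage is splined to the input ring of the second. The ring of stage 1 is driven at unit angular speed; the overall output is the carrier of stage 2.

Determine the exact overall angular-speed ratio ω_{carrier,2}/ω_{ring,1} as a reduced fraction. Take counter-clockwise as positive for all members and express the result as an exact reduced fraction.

Stage 1: N_ring = 17 + 2·11 = 39
Stage 1: 17(ω_s−ω_c) = −39(ω_r−ω_c),  ω_s=0, ω_r=1
Stage 1: 17(0−ω_c) = −39(1−ω_c)  ⇒  56ω_c = 39  ⇒  ω_c = 39/56
  ⇒ ω_c¹/ω_r¹ = 39/56
Stage 2: N_ring = 12 + 2·17 = 46
Stage 2: 12(ω_s−ω_c) = −46(ω_r−ω_c),  ω_s=0, ω_r=1
Stage 2: 12(0−ω_c) = −46(1−ω_c)  ⇒  58ω_c = 46  ⇒  ω_c = 23/29
  ⇒ ω_c²/ω_r² = 23/29
Coupling ω_r² = ω_c¹ ⇒ overall = 39/56 × 23/29 = 897/1624

897/1624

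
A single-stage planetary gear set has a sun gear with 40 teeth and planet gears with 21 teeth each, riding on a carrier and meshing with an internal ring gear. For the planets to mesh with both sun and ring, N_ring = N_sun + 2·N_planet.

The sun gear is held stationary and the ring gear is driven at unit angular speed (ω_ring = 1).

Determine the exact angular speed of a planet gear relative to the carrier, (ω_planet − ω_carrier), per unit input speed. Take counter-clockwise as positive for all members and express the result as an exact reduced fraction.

N_ring = 40 + 2·21 = 82
40(ω_s−ω_c) = −82(ω_r−ω_c),  ω_s=0, ω_r=1
40(0−ω_c) = −82(1−ω_c)  ⇒  122ω_c = 82  ⇒  ω_c = 41/61
sun–planet: 40·(0−41/61) = −21·(ω_p−ω_c)  ⇒  ω_p−ω_c = −(40/21)·(-41/61) = 1640/1281

1640/1281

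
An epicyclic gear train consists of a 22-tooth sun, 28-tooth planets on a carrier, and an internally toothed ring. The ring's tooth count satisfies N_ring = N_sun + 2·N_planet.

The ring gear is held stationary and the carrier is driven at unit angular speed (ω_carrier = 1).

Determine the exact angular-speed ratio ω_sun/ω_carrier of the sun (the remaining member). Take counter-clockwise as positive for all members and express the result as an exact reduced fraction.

50/11

N_ring = 22 + 2·28 = 78
22(ω_s−ω_c) = −78(ω_r−ω_c),  ω_r=0, ω_c=1
ω_s = 1 − (78/22)(0−1) = 50/11
ω_s/ω_c = 50/11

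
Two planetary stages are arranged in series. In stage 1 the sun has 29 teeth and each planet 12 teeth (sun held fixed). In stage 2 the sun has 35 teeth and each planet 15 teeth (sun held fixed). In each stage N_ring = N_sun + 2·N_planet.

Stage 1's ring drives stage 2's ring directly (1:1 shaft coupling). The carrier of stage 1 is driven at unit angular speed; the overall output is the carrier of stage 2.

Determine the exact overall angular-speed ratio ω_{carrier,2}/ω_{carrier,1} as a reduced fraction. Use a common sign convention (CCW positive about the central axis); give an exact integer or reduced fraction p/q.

533/530

Stage 1: N_ring = 29 + 2·12 = 53
Stage 1: 29(ω_s−ω_c) = −53(ω_r−ω_c),  ω_s=0, ω_c=1
Stage 1: ω_r = 1 − (29/53)(0−1) = 82/53
  ⇒ ω_r¹/ω_c¹ = 82/53
Stage 2: N_ring = 35 + 2·15 = 65
Stage 2: 35(ω_s−ω_c) = −65(ω_r−ω_c),  ω_s=0, ω_r=1
Stage 2: 35(0−ω_c) = −65(1−ω_c)  ⇒  100ω_c = 65  ⇒  ω_c = 13/20
  ⇒ ω_c²/ω_r² = 13/20
Coupling ω_r² = ω_r¹ ⇒ overall = 82/53 × 13/20 = 533/530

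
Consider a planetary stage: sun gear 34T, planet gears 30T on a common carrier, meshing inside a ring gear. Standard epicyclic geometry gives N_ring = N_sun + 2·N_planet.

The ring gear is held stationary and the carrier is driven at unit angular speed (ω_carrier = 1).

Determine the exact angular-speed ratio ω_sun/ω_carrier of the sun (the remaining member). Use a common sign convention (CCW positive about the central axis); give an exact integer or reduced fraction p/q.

N_ring = 34 + 2·30 = 94
34(ω_s−ω_c) = −94(ω_r−ω_c),  ω_r=0, ω_c=1
ω_s = 1 − (94/34)(0−1) = 64/17
ω_s/ω_c = 64/17

64/17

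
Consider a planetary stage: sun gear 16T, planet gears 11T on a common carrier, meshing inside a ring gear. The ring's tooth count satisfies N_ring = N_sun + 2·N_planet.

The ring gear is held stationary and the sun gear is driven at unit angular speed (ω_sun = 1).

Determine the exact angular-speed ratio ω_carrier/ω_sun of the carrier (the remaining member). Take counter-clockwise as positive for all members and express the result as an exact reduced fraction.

8/27

N_ring = 16 + 2·11 = 38
16(ω_s−ω_c) = −38(ω_r−ω_c),  ω_r=0, ω_s=1
16(1−ω_c) = −38(0−ω_c)  ⇒  54ω_c = 16  ⇒  ω_c = 8/27
ω_c/ω_s = 8/27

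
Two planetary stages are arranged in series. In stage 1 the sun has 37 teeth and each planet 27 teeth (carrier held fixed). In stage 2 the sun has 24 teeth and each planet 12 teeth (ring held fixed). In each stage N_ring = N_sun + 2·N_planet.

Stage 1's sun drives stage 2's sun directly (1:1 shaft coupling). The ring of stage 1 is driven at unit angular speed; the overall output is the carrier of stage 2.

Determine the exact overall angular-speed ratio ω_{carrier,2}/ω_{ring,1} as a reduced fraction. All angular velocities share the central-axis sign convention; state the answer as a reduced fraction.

-91/111

Stage 1: N_ring = 37 + 2·27 = 91
Stage 1: 37(ω_s−ω_c) = −91(ω_r−ω_c),  ω_c=0, ω_r=1
Stage 1: ω_s = 0 − (91/37)(1−0) = -91/37
  ⇒ ω_s¹/ω_r¹ = -91/37
Stage 2: N_ring = 24 + 2·12 = 48
Stage 2: 24(ω_s−ω_c) = −48(ω_r−ω_c),  ω_r=0, ω_s=1
Stage 2: 24(1−ω_c) = −48(0−ω_c)  ⇒  72ω_c = 24  ⇒  ω_c = 1/3
  ⇒ ω_c²/ω_s² = 1/3
Coupling ω_s² = ω_s¹ ⇒ overall = -91/37 × 1/3 = -91/111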